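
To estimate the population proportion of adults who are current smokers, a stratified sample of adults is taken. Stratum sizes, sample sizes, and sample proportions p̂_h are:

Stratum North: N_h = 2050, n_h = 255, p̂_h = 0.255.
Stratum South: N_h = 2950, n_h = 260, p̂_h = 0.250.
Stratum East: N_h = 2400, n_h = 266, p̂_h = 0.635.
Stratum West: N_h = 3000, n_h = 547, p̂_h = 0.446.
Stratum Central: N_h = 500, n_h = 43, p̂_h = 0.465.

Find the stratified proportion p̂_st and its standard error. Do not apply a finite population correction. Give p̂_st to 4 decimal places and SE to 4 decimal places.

N = 10900; stratum weights W_h = N_h/N.
p̂_st = Σ W_h p̂_h = (2050·0.255 + 2950·0.250 + 2400·0.635 + 3000·0.446 + 500·0.465)/10900 = 0.39952
V̂(p̂_st) = Σ W_h² p̂_h(1−p̂_h)/(n_h−1):
  stratum North: (2050/10900)²·0.255·0.745/254 = 2.64556e-05
  stratum South: (2950/10900)²·0.250·0.750/259 = 5.30264e-05
  stratum East: (2400/10900)²·0.635·0.365/265 = 4.24024e-05
  stratum West: (3000/10900)²·0.446·0.554/546 = 3.42801e-05
  stratum Central: (500/10900)²·0.465·0.535/42 = 1.24636e-05
V̂(p̂_st) = 0.000168628; SE = √V̂ = 0.0129857

p̂_st ≈ 0.3995, SE ≈ 0.0130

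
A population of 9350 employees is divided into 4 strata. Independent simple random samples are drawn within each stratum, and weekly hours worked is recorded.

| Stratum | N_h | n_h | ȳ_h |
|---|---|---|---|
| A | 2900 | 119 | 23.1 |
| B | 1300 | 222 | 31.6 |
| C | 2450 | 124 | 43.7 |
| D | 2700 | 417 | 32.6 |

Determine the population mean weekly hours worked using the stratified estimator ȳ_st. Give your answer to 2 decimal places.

ȳ_st ≈ 32.42

N = Σ N_h = 9350. Stratum weights W_h = N_h/N.
ȳ_st = (2900·23.1 + 1300·31.6 + 2450·43.7 + 2700·32.6) / 9350 = 32.4230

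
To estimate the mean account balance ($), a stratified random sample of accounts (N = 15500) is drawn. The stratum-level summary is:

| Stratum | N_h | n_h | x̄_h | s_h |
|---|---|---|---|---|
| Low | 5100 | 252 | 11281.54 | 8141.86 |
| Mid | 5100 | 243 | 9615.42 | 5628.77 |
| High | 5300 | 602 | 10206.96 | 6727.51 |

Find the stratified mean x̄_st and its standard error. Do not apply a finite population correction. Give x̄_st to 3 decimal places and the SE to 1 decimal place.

x̄_st ≈ 10365.896, SE ≈ 226.7

x̄_st = Σ W_h x̄_h = (5100·11281.54 + 5100·9615.42 + 5300·10206.96)/15500 = 10365.89574
V̂(x̄_st) = Σ W_h² s_h²/n_h, with W_h = N_h/N and N = 15500:
  stratum Low: (5100/15500)²·8141.86²/252 = 28478.9
  stratum Mid: (5100/15500)²·5628.77²/243 = 14115.5
  stratum High: (5300/15500)²·6727.51²/602 = 8790.24
V̂(x̄_st) = 51384.7
SE(x̄_st) = √51384.7 = 226.682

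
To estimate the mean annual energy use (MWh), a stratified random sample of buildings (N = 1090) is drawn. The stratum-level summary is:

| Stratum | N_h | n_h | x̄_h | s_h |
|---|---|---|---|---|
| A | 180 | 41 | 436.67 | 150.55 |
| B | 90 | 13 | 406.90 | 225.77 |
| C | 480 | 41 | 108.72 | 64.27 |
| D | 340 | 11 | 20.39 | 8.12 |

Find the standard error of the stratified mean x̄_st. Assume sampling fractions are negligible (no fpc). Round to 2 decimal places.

SE(x̄_st) ≈ 7.87

V̂(x̄_st) = Σ W_h² s_h²/n_h, with W_h = N_h/N and N = 1090:
  stratum A: (180/1090)²·150.55²/41 = 15.0754
  stratum B: (90/1090)²·225.77²/13 = 26.7314
  stratum C: (480/1090)²·64.27²/41 = 19.5372
  stratum D: (340/1090)²·8.12²/11 = 0.583209
V̂(x̄_st) = 61.9272
SE(x̄_st) = √61.9272 = 7.86938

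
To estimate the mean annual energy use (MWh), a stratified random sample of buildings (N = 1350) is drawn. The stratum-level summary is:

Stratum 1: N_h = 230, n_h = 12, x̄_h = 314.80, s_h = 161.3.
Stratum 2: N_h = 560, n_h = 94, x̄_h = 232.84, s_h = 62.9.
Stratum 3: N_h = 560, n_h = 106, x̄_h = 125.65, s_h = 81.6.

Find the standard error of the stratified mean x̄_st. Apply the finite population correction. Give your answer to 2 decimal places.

V̂(x̄_st) = Σ W_h² (1 − n_h/N_h) s_h²/n_h, with W_h = N_h/N and N = 1350:
  stratum 1: (230/1350)²·(1 − 12/230)·161.3²/12 = 59.6492
  stratum 2: (560/1350)²·(1 − 94/560)·62.9²/94 = 6.0267
  stratum 3: (560/1350)²·(1 − 106/560)·81.6²/106 = 8.76296
V̂(x̄_st) = 74.4388
SE(x̄_st) = √74.4388 = 8.62779

SE(x̄_st) ≈ 8.63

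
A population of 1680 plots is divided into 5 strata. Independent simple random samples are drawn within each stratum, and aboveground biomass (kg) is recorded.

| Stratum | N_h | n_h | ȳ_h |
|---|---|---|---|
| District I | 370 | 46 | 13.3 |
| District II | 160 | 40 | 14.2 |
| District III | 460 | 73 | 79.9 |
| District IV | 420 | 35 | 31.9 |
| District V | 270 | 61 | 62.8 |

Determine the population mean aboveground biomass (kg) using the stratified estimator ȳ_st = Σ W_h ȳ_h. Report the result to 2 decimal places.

ȳ_st ≈ 44.23

N = Σ N_h = 1680. Stratum weights W_h = N_h/N.
ȳ_st = (370·13.3 + 160·14.2 + 460·79.9 + 420·31.9 + 270·62.8) / 1680 = 44.2268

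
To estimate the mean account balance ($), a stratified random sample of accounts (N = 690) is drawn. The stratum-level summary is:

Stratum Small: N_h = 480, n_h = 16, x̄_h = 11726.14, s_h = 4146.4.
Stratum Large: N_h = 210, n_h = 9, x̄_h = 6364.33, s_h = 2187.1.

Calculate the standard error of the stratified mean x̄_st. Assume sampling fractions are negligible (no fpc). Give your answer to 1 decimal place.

V̂(x̄_st) = Σ W_h² s_h²/n_h, with W_h = N_h/N and N = 690:
  stratum Small: (480/690)²·4146.4²/16 = 520004
  stratum Large: (210/690)²·2187.1²/9 = 49230.6
V̂(x̄_st) = 569235
SE(x̄_st) = √569235 = 754.476

SE(x̄_st) ≈ 754.5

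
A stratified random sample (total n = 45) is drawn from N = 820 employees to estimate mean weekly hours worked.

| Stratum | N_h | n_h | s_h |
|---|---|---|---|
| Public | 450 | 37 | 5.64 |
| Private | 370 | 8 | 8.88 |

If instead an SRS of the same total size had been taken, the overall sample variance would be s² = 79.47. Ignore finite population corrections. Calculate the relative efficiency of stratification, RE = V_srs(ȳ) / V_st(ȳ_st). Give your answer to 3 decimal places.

RE ≈ 0.779

V̂(ȳ_st) = Σ W_h² s_h²/n_h, with W_h = N_h/N and N = 820:
  stratum Public: (450/820)²·5.64²/37 = 0.258913
  stratum Private: (370/820)²·8.88²/8 = 2.00684
V_st = 2.26575
V_srs = s²/n = 79.47/45 = 1.766
Relative efficiency = V_srs / V_st = 1.766/2.26575 = 0.7794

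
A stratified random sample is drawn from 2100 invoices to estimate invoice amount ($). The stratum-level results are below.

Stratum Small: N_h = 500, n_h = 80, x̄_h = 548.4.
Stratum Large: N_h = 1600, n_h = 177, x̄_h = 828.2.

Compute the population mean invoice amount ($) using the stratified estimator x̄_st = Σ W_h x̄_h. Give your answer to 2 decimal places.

x̄_st ≈ 761.58

N = Σ N_h = 2100. Stratum weights W_h = N_h/N.
x̄_st = (500·548.4 + 1600·828.2) / 2100 = 761.5810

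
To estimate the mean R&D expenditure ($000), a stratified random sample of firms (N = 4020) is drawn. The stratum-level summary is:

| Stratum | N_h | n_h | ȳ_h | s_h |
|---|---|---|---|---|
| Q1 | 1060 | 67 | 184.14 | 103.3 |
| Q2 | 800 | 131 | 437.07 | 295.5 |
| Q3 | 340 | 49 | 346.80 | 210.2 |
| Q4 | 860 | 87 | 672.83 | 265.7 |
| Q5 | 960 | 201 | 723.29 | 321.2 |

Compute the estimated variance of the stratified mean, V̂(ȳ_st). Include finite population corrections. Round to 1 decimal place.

V̂(ȳ_st) = Σ W_h² (1 − n_h/N_h) s_h²/n_h, with W_h = N_h/N and N = 4020:
  stratum Q1: (1060/4020)²·(1 − 67/1060)·103.3²/67 = 10.3736
  stratum Q2: (800/4020)²·(1 − 131/800)·295.5²/131 = 22.0754
  stratum Q3: (340/4020)²·(1 − 49/340)·210.2²/49 = 5.52064
  stratum Q4: (860/4020)²·(1 − 87/860)·265.7²/87 = 33.3803
  stratum Q5: (960/4020)²·(1 − 201/960)·321.2²/201 = 23.1428
V̂(ȳ_st) = 94.4926

V̂(ȳ_st) ≈ 94.5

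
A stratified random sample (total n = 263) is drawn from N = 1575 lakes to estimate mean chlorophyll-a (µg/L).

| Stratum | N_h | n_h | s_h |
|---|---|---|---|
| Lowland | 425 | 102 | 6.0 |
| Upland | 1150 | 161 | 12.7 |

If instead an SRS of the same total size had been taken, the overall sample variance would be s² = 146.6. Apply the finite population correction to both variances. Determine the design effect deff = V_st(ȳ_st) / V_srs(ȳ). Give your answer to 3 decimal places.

V̂(ȳ_st) = Σ W_h² (1 − n_h/N_h) s_h²/n_h, with W_h = N_h/N and N = 1575:
  stratum Lowland: (425/1575)²·(1 − 102/425)·6.0²/102 = 0.0195314
  stratum Upland: (1150/1575)²·(1 − 161/1150)·12.7²/161 = 0.459319
V_st = 0.478851
V_srs = (1 − 263/1575)·146.6/263 = 0.464335
deff = V_st / V_srs = 0.478851/0.464335 = 1.0313

deff ≈ 1.031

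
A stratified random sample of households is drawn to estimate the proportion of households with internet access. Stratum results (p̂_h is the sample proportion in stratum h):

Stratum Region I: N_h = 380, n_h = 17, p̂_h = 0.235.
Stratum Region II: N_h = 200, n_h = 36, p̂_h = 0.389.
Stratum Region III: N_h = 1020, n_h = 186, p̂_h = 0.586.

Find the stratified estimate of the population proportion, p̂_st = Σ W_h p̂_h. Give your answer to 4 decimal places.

N = 1600; stratum weights W_h = N_h/N.
p̂_st = Σ W_h p̂_h = (380·0.235 + 200·0.389 + 1020·0.586)/1600 = 0.47801

p̂_st ≈ 0.4780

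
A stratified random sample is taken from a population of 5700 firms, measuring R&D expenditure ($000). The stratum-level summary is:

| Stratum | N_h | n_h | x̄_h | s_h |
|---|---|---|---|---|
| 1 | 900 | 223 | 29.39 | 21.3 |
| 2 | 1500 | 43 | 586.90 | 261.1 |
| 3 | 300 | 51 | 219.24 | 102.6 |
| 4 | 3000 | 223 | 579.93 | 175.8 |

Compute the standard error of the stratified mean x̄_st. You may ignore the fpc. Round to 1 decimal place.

SE(x̄_st) ≈ 12.2

V̂(x̄_st) = Σ W_h² s_h²/n_h, with W_h = N_h/N and N = 5700:
  stratum 1: (900/5700)²·21.3²/223 = 0.0507212
  stratum 2: (1500/5700)²·261.1²/43 = 109.794
  stratum 3: (300/5700)²·102.6²/51 = 0.571765
  stratum 4: (3000/5700)²·175.8²/223 = 38.3907
V̂(x̄_st) = 148.807
SE(x̄_st) = √148.807 = 12.1986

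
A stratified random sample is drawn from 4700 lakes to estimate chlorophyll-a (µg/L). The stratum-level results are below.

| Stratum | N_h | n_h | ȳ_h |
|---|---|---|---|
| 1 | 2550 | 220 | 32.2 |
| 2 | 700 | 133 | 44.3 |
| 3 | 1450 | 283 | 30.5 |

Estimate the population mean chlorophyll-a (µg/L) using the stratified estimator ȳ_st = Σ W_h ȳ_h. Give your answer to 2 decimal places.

N = Σ N_h = 4700. Stratum weights W_h = N_h/N.
ȳ_st = (2550·32.2 + 700·44.3 + 1450·30.5) / 4700 = 33.4777

ȳ_st ≈ 33.48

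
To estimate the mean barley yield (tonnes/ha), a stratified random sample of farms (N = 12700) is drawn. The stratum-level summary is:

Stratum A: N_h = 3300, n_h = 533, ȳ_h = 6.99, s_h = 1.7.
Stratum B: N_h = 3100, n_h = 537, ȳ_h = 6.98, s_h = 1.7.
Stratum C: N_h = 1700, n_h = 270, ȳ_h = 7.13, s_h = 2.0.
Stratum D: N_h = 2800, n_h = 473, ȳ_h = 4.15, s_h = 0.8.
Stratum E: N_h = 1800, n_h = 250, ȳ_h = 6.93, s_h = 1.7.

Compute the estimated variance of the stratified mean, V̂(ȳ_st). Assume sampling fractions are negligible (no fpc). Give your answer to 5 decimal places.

V̂(ȳ_st) ≈ 0.00125

V̂(ȳ_st) = Σ W_h² s_h²/n_h, with W_h = N_h/N and N = 12700:
  stratum A: (3300/12700)²·1.7²/533 = 0.000366093
  stratum B: (3100/12700)²·1.7²/537 = 0.000320656
  stratum C: (1700/12700)²·2.0²/270 = 0.000265452
  stratum D: (2800/12700)²·0.8²/473 = 6.57699e-05
  stratum E: (1800/12700)²·1.7²/250 = 0.000232218
V̂(ȳ_st) = 0.00125019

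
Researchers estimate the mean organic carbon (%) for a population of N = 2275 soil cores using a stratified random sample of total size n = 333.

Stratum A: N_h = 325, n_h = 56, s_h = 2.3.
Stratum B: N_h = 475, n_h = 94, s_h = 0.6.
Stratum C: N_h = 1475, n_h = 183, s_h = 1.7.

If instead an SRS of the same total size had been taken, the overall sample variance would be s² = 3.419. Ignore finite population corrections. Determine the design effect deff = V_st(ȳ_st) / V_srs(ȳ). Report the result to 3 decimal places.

deff ≈ 0.851

V̂(ȳ_st) = Σ W_h² s_h²/n_h, with W_h = N_h/N and N = 2275:
  stratum A: (325/2275)²·2.3²/56 = 0.00192784
  stratum B: (475/2275)²·0.6²/94 = 0.000166955
  stratum C: (1475/2275)²·1.7²/183 = 0.00663847
V_st = 0.00873327
V_srs = s²/n = 3.419/333 = 0.0102673
deff = V_st / V_srs = 0.00873327/0.0102673 = 0.8506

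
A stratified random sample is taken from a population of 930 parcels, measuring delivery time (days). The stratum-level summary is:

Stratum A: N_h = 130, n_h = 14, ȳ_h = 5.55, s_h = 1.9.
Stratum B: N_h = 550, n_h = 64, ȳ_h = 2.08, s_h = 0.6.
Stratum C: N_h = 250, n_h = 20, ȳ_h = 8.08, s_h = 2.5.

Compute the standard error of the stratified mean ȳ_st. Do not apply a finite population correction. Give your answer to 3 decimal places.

V̂(ȳ_st) = Σ W_h² s_h²/n_h, with W_h = N_h/N and N = 930:
  stratum A: (130/930)²·1.9²/14 = 0.00503849
  stratum B: (550/930)²·0.6²/64 = 0.00196735
  stratum C: (250/930)²·2.5²/20 = 0.0225821
V̂(ȳ_st) = 0.0295879
SE(ȳ_st) = √0.0295879 = 0.172011

SE(ȳ_st) ≈ 0.172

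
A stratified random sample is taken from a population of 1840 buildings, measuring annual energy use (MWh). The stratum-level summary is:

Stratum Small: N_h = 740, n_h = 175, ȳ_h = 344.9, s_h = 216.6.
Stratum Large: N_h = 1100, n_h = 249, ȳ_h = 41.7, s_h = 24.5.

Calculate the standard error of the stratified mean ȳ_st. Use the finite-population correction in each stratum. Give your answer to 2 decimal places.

SE(ȳ_st) ≈ 5.81

V̂(ȳ_st) = Σ W_h² (1 − n_h/N_h) s_h²/n_h, with W_h = N_h/N and N = 1840:
  stratum Small: (740/1840)²·(1 − 175/740)·216.6²/175 = 33.1073
  stratum Large: (1100/1840)²·(1 − 249/1100)·24.5²/249 = 0.66653
V̂(ȳ_st) = 33.7738
SE(ȳ_st) = √33.7738 = 5.81152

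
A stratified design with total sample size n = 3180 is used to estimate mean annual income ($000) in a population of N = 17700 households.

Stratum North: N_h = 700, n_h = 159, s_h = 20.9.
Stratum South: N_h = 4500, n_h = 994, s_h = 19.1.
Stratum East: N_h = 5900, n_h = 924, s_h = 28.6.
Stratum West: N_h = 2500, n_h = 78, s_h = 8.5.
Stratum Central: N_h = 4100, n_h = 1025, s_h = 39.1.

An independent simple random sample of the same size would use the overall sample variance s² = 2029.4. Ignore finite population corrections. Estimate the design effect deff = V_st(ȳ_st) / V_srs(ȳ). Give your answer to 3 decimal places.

V̂(ȳ_st) = Σ W_h² s_h²/n_h, with W_h = N_h/N and N = 17700:
  stratum North: (700/17700)²·20.9²/159 = 0.0042968
  stratum South: (4500/17700)²·19.1²/994 = 0.0237224
  stratum East: (5900/17700)²·28.6²/924 = 0.0983598
  stratum West: (2500/17700)²·8.5²/78 = 0.0184789
  stratum Central: (4100/17700)²·39.1²/1025 = 0.0800296
V_st = 0.224888
V_srs = s²/n = 2029.4/3180 = 0.638176
deff = V_st / V_srs = 0.224888/0.638176 = 0.3524

deff ≈ 0.352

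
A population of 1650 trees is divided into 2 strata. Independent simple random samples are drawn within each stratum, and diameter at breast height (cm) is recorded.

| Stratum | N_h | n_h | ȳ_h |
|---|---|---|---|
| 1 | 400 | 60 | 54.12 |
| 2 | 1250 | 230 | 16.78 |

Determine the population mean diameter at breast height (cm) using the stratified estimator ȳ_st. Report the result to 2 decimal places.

ȳ_st ≈ 25.83

N = Σ N_h = 1650. Stratum weights W_h = N_h/N.
ȳ_st = (400·54.12 + 1250·16.78) / 1650 = 25.8321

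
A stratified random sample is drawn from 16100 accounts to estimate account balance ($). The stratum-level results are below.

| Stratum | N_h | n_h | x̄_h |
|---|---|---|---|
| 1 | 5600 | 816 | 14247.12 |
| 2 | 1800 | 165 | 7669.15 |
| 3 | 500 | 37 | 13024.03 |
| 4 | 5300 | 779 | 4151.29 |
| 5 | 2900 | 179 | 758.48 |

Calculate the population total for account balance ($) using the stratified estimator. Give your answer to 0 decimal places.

τ̂_st ≈ 124301786

τ̂_st = Σ N_h x̄_h = 5600·14247.12 + 1800·7669.15 + 500·13024.03 + 5300·4151.29 + 2900·758.48 = 124301786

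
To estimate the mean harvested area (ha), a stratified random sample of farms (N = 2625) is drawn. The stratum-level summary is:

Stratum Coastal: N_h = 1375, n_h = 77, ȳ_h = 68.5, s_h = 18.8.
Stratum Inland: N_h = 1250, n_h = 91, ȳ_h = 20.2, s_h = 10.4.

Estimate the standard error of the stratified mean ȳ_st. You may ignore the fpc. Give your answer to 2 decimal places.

V̂(ȳ_st) = Σ W_h² s_h²/n_h, with W_h = N_h/N and N = 2625:
  stratum Coastal: (1375/2625)²·18.8²/77 = 1.25942
  stratum Inland: (1250/2625)²·10.4²/91 = 0.269517
V̂(ȳ_st) = 1.52894
SE(ȳ_st) = √1.52894 = 1.2365

SE(ȳ_st) ≈ 1.24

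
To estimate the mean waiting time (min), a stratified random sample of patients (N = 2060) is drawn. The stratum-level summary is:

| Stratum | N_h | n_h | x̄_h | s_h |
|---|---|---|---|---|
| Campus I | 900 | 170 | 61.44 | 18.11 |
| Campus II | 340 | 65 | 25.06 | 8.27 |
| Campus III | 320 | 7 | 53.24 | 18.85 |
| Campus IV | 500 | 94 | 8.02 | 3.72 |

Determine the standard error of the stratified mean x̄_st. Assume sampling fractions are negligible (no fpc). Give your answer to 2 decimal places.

SE(x̄_st) ≈ 1.28

V̂(x̄_st) = Σ W_h² s_h²/n_h, with W_h = N_h/N and N = 2060:
  stratum Campus I: (900/2060)²·18.11²/170 = 0.368246
  stratum Campus II: (340/2060)²·8.27²/65 = 0.028663
  stratum Campus III: (320/2060)²·18.85²/7 = 1.22487
  stratum Campus IV: (500/2060)²·3.72²/94 = 0.00867289
V̂(x̄_st) = 1.63045
SE(x̄_st) = √1.63045 = 1.27689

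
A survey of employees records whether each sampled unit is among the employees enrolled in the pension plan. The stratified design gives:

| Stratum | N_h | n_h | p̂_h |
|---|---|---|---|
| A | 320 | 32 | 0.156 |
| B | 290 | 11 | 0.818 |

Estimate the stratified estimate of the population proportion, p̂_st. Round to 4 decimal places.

N = 610; stratum weights W_h = N_h/N.
p̂_st = Σ W_h p̂_h = (320·0.156 + 290·0.818)/610 = 0.47072

p̂_st ≈ 0.4707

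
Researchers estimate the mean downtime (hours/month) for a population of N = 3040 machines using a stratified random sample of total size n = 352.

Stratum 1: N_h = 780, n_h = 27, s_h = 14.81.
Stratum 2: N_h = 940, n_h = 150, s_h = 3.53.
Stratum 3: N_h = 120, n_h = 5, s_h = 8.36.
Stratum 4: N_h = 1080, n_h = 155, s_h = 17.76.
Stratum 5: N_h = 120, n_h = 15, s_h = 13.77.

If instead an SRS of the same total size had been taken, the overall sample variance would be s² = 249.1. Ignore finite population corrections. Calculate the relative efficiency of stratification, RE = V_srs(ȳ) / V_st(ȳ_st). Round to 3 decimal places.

V̂(ȳ_st) = Σ W_h² s_h²/n_h, with W_h = N_h/N and N = 3040:
  stratum 1: (780/3040)²·14.81²/27 = 0.534796
  stratum 2: (940/3040)²·3.53²/150 = 0.00794267
  stratum 3: (120/3040)²·8.36²/5 = 0.02178
  stratum 4: (1080/3040)²·17.76²/155 = 0.256835
  stratum 5: (120/3040)²·13.77²/15 = 0.0196966
V_st = 0.841051
V_srs = s²/n = 249.1/352 = 0.70767
Relative efficiency = V_srs / V_st = 0.70767/0.841051 = 0.8414

RE ≈ 0.841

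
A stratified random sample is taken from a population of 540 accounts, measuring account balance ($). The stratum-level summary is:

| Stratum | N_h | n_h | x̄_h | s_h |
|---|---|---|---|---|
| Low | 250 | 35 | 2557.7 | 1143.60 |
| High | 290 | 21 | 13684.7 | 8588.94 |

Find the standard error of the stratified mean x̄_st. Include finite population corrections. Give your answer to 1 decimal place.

V̂(x̄_st) = Σ W_h² (1 − n_h/N_h) s_h²/n_h, with W_h = N_h/N and N = 540:
  stratum Low: (250/540)²·(1 − 35/250)·1143.60²/35 = 6887.65
  stratum High: (290/540)²·(1 − 21/290)·8588.94²/21 = 939772
V̂(x̄_st) = 946660
SE(x̄_st) = √946660 = 972.964

SE(x̄_st) ≈ 973.0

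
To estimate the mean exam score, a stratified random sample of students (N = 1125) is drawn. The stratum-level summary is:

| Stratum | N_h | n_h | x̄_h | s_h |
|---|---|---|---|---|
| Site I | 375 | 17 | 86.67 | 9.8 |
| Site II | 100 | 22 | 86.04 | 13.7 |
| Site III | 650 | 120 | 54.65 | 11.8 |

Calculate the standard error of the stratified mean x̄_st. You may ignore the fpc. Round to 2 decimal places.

SE(x̄_st) ≈ 1.04

V̂(x̄_st) = Σ W_h² s_h²/n_h, with W_h = N_h/N and N = 1125:
  stratum Site I: (375/1125)²·9.8²/17 = 0.627712
  stratum Site II: (100/1125)²·13.7²/22 = 0.0674083
  stratum Site III: (650/1125)²·11.8²/120 = 0.387351
V̂(x̄_st) = 1.08247
SE(x̄_st) = √1.08247 = 1.04042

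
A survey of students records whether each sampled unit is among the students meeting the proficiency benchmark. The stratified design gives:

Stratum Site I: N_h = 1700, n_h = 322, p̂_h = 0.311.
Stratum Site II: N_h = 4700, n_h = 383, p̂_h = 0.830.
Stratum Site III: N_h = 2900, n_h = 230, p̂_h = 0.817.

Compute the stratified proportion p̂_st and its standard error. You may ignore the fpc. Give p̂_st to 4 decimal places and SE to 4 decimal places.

N = 9300; stratum weights W_h = N_h/N.
p̂_st = Σ W_h p̂_h = (1700·0.311 + 4700·0.830 + 2900·0.817)/9300 = 0.73108
V̂(p̂_st) = Σ W_h² p̂_h(1−p̂_h)/(n_h−1):
  stratum Site I: (1700/9300)²·0.311·0.689/321 = 2.23052e-05
  stratum Site II: (4700/9300)²·0.830·0.170/382 = 9.43395e-05
  stratum Site III: (2900/9300)²·0.817·0.183/229 = 6.34845e-05
V̂(p̂_st) = 0.000180129; SE = √V̂ = 0.0134212

p̂_st ≈ 0.7311, SE ≈ 0.0134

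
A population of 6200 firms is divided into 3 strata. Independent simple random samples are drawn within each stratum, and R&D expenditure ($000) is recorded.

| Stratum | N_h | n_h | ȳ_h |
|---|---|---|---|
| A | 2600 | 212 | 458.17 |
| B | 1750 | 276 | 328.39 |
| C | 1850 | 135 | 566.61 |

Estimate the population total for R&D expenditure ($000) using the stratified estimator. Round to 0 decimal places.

τ̂_st ≈ 2814153

τ̂_st = Σ N_h ȳ_h = 2600·458.17 + 1750·328.39 + 1850·566.61 = 2814153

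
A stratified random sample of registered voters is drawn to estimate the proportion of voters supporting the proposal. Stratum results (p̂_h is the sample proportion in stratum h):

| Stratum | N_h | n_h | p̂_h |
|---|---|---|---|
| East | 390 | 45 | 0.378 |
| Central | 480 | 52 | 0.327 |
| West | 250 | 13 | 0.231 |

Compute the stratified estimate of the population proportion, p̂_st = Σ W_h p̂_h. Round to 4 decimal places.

p̂_st ≈ 0.3233

N = 1120; stratum weights W_h = N_h/N.
p̂_st = Σ W_h p̂_h = (390·0.378 + 480·0.327 + 250·0.231)/1120 = 0.32333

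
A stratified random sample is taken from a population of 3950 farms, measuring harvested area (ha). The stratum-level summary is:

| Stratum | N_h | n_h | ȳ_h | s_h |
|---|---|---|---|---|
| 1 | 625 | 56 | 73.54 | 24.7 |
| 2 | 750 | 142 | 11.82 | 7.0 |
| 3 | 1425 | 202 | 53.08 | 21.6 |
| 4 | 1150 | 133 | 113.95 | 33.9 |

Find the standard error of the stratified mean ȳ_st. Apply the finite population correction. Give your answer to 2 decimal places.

SE(ȳ_st) ≈ 1.08

V̂(ȳ_st) = Σ W_h² (1 − n_h/N_h) s_h²/n_h, with W_h = N_h/N and N = 3950:
  stratum 1: (625/3950)²·(1 − 56/625)·24.7²/56 = 0.248316
  stratum 2: (750/3950)²·(1 − 142/750)·7.0²/142 = 0.0100851
  stratum 3: (1425/3950)²·(1 − 202/1425)·21.6²/202 = 0.25799
  stratum 4: (1150/3950)²·(1 − 133/1150)·33.9²/133 = 0.647698
V̂(ȳ_st) = 1.16409
SE(ȳ_st) = √1.16409 = 1.07893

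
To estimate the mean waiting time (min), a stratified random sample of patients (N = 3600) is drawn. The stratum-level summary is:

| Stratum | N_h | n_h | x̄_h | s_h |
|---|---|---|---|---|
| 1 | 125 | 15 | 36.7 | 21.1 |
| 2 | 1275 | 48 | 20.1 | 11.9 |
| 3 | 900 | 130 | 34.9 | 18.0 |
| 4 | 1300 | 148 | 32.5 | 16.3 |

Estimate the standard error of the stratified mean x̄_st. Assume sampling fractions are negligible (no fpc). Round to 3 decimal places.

V̂(x̄_st) = Σ W_h² s_h²/n_h, with W_h = N_h/N and N = 3600:
  stratum 1: (125/3600)²·21.1²/15 = 0.035784
  stratum 2: (1275/3600)²·11.9²/48 = 0.370057
  stratum 3: (900/3600)²·18.0²/130 = 0.155769
  stratum 4: (1300/3600)²·16.3²/148 = 0.234097
V̂(x̄_st) = 0.795706
SE(x̄_st) = √0.795706 = 0.892024

SE(x̄_st) ≈ 0.892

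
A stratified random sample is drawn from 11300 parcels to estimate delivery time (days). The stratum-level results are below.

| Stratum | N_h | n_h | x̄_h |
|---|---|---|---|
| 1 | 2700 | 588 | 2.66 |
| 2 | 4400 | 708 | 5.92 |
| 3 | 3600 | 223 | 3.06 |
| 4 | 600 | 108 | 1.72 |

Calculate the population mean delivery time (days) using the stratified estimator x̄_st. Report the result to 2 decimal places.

N = Σ N_h = 11300. Stratum weights W_h = N_h/N.
x̄_st = (2700·2.66 + 4400·5.92 + 3600·3.06 + 600·1.72) / 11300 = 4.0069

x̄_st ≈ 4.01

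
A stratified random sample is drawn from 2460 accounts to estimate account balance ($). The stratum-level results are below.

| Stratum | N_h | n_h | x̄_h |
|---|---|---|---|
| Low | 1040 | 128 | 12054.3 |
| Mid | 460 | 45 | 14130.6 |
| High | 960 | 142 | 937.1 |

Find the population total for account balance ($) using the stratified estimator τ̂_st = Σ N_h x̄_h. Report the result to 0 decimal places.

τ̂_st = Σ N_h x̄_h = 1040·12054.3 + 460·14130.6 + 960·937.1 = 19936164

τ̂_st ≈ 19936164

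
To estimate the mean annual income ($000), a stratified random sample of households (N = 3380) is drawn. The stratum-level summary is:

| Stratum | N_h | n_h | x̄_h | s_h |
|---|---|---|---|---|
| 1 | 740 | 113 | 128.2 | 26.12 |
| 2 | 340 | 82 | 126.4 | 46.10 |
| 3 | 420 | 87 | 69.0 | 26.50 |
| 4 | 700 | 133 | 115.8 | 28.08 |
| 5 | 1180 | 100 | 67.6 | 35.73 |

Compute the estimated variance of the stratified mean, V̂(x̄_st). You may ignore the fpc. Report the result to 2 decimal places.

V̂(x̄_st) ≈ 2.49

V̂(x̄_st) = Σ W_h² s_h²/n_h, with W_h = N_h/N and N = 3380:
  stratum 1: (740/3380)²·26.12²/113 = 0.2894
  stratum 2: (340/3380)²·46.10²/82 = 0.262248
  stratum 3: (420/3380)²·26.50²/87 = 0.124634
  stratum 4: (700/3380)²·28.08²/133 = 0.254276
  stratum 5: (1180/3380)²·35.73²/100 = 1.55595
V̂(x̄_st) = 2.48651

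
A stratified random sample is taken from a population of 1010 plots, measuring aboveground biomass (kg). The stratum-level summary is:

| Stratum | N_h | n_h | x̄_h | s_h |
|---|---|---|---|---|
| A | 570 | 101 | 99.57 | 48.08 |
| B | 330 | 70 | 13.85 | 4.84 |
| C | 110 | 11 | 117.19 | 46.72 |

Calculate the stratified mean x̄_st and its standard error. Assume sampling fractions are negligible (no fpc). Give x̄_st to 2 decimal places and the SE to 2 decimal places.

x̄_st ≈ 73.48, SE ≈ 3.11

x̄_st = Σ W_h x̄_h = (570·99.57 + 330·13.85 + 110·117.19)/1010 = 73.48149
V̂(x̄_st) = Σ W_h² s_h²/n_h, with W_h = N_h/N and N = 1010:
  stratum A: (570/1010)²·48.08²/101 = 7.28978
  stratum B: (330/1010)²·4.84²/70 = 0.0357255
  stratum C: (110/1010)²·46.72²/11 = 2.35372
V̂(x̄_st) = 9.67923
SE(x̄_st) = √9.67923 = 3.11115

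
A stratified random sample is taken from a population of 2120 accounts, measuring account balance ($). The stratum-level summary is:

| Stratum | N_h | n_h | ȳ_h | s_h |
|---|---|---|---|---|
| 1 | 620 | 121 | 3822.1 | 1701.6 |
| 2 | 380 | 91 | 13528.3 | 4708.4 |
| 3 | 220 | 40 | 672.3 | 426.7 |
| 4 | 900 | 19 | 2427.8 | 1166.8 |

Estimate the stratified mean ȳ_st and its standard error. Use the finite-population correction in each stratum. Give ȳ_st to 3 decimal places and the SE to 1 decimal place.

ȳ_st ≈ 4643.105, SE ≈ 142.4

ȳ_st = Σ W_h ȳ_h = (620·3822.1 + 380·13528.3 + 220·672.3 + 900·2427.8)/2120 = 4643.10472
V̂(ȳ_st) = Σ W_h² (1 − n_h/N_h) s_h²/n_h, with W_h = N_h/N and N = 2120:
  stratum 1: (620/2120)²·(1 − 121/620)·1701.6²/121 = 1647.21
  stratum 2: (380/2120)²·(1 − 91/380)·4708.4²/91 = 5952.71
  stratum 3: (220/2120)²·(1 − 40/220)·426.7²/40 = 40.1059
  stratum 4: (900/2120)²·(1 − 19/900)·1166.8²/19 = 12641.1
V̂(ȳ_st) = 20281.2
SE(ȳ_st) = √20281.2 = 142.412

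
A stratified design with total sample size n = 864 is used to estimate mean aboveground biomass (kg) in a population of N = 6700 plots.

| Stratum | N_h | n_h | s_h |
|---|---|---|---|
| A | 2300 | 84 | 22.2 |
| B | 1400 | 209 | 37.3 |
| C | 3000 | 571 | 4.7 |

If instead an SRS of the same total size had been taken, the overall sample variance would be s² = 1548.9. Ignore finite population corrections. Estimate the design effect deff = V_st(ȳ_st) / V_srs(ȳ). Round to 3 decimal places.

deff ≈ 0.552

V̂(ȳ_st) = Σ W_h² s_h²/n_h, with W_h = N_h/N and N = 6700:
  stratum A: (2300/6700)²·22.2²/84 = 0.691405
  stratum B: (1400/6700)²·37.3²/209 = 0.290655
  stratum C: (3000/6700)²·4.7²/571 = 0.00775626
V_st = 0.989817
V_srs = s²/n = 1548.9/864 = 1.79271
deff = V_st / V_srs = 0.989817/1.79271 = 0.5521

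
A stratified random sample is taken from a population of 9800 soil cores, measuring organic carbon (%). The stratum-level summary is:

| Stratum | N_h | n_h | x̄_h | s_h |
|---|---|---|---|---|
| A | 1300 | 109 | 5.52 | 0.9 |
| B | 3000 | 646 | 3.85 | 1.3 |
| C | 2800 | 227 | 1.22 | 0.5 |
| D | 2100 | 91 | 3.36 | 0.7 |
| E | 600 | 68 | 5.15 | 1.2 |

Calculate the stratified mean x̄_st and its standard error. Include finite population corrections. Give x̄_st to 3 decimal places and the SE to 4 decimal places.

x̄_st = Σ W_h x̄_h = (1300·5.52 + 3000·3.85 + 2800·1.22 + 2100·3.36 + 600·5.15)/9800 = 3.29469
V̂(x̄_st) = Σ W_h² (1 − n_h/N_h) s_h²/n_h, with W_h = N_h/N and N = 9800:
  stratum A: (1300/9800)²·(1 − 109/1300)·0.9²/109 = 0.000119801
  stratum B: (3000/9800)²·(1 − 646/3000)·1.3²/646 = 0.000192367
  stratum C: (2800/9800)²·(1 − 227/2800)·0.5²/227 = 8.26152e-05
  stratum D: (2100/9800)²·(1 − 91/2100)·0.7²/91 = 0.000236538
  stratum E: (600/9800)²·(1 − 68/600)·1.2²/68 = 7.03824e-05
V̂(x̄_st) = 0.000701704
SE(x̄_st) = √0.000701704 = 0.0264897

x̄_st ≈ 3.295, SE ≈ 0.0265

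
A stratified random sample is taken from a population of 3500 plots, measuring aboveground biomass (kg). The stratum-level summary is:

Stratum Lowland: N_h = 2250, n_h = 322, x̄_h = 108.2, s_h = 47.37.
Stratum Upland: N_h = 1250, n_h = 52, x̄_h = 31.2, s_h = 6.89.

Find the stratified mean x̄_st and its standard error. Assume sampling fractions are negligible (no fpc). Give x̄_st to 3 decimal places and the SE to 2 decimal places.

x̄_st = Σ W_h x̄_h = (2250·108.2 + 1250·31.2)/3500 = 80.70000
V̂(x̄_st) = Σ W_h² s_h²/n_h, with W_h = N_h/N and N = 3500:
  stratum Lowland: (2250/3500)²·47.37²/322 = 2.87992
  stratum Upland: (1250/3500)²·6.89²/52 = 0.116445
V̂(x̄_st) = 2.99636
SE(x̄_st) = √2.99636 = 1.731

x̄_st ≈ 80.700, SE ≈ 1.73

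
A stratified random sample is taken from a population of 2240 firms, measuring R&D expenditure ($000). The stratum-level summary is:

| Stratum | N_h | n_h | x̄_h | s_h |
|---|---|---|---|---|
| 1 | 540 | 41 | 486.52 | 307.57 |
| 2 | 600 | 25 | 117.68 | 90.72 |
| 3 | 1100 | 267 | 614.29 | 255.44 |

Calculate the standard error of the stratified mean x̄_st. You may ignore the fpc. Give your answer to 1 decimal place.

V̂(x̄_st) = Σ W_h² s_h²/n_h, with W_h = N_h/N and N = 2240:
  stratum 1: (540/2240)²·307.57²/41 = 134.09
  stratum 2: (600/2240)²·90.72²/25 = 23.6196
  stratum 3: (1100/2240)²·255.44²/267 = 58.9326
V̂(x̄_st) = 216.642
SE(x̄_st) = √216.642 = 14.7188

SE(x̄_st) ≈ 14.7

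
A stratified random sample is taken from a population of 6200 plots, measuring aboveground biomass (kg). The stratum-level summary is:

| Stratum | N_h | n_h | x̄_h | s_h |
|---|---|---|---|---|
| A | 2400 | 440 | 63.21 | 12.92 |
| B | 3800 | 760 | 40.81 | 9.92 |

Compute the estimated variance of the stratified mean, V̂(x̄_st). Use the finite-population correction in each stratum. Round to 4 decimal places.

V̂(x̄_st) = Σ W_h² (1 − n_h/N_h) s_h²/n_h, with W_h = N_h/N and N = 6200:
  stratum A: (2400/6200)²·(1 − 440/2400)·12.92²/440 = 0.0464255
  stratum B: (3800/6200)²·(1 − 760/3800)·9.92²/760 = 0.038912
V̂(x̄_st) = 0.0853375

V̂(x̄_st) ≈ 0.0853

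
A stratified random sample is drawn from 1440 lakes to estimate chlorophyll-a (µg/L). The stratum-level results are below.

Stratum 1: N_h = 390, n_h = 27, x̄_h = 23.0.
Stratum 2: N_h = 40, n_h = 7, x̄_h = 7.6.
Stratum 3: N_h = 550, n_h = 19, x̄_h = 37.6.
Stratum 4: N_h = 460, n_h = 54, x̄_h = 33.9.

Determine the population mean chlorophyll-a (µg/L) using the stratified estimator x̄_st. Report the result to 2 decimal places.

x̄_st ≈ 31.63

N = Σ N_h = 1440. Stratum weights W_h = N_h/N.
x̄_st = (390·23.0 + 40·7.6 + 550·37.6 + 460·33.9) / 1440 = 31.6306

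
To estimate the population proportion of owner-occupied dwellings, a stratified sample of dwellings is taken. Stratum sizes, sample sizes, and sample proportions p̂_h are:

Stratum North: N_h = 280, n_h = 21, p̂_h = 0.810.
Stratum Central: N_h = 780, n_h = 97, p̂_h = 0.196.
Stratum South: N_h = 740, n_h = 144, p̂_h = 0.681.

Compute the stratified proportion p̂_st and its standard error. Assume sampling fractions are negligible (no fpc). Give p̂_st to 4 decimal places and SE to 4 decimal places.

p̂_st ≈ 0.4909, SE ≈ 0.0274

N = 1800; stratum weights W_h = N_h/N.
p̂_st = Σ W_h p̂_h = (280·0.810 + 780·0.196 + 740·0.681)/1800 = 0.49090
V̂(p̂_st) = Σ W_h² p̂_h(1−p̂_h)/(n_h−1):
  stratum North: (280/1800)²·0.810·0.190/20 = 0.0001862
  stratum Central: (780/1800)²·0.196·0.804/96 = 0.000308237
  stratum South: (740/1800)²·0.681·0.319/143 = 0.000256756
V̂(p̂_st) = 0.000751193; SE = √V̂ = 0.0274079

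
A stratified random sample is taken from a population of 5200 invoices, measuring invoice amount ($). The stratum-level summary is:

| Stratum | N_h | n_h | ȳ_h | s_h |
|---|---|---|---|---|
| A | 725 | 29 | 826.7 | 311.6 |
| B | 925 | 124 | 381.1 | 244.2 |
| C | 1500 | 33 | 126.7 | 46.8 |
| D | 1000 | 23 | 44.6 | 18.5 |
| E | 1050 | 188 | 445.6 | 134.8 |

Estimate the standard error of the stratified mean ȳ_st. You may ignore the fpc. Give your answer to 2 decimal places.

V̂(ȳ_st) = Σ W_h² s_h²/n_h, with W_h = N_h/N and N = 5200:
  stratum A: (725/5200)²·311.6²/29 = 65.0828
  stratum B: (925/5200)²·244.2²/124 = 15.2176
  stratum C: (1500/5200)²·46.8²/33 = 5.52273
  stratum D: (1000/5200)²·18.5²/23 = 0.550312
  stratum E: (1050/5200)²·134.8²/188 = 3.94089
V̂(ȳ_st) = 90.3143
SE(ȳ_st) = √90.3143 = 9.50339

SE(ȳ_st) ≈ 9.50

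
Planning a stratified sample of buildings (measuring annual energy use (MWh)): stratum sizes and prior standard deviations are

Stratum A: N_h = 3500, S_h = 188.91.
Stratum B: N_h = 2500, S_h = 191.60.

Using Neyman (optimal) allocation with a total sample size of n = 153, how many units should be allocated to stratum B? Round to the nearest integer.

64

Neyman allocation: n_h = n · N_h S_h / Σ N_i S_i, with n = 153.
  stratum A: N_h·S_h = 3500·188.91 = 661185.00
  stratum B: N_h·S_h = 2500·191.60 = 479000.00
Σ N_h S_h = 1140185.00
n for stratum B = 153·479000.00/1140185.00 = 64.276 → 64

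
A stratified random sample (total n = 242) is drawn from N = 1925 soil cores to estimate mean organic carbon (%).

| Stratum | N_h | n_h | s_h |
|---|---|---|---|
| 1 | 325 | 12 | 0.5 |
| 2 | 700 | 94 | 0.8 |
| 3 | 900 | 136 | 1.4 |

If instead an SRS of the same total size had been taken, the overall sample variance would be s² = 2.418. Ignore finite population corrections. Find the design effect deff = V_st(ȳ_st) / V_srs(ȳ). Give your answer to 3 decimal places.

deff ≈ 0.465

V̂(ȳ_st) = Σ W_h² s_h²/n_h, with W_h = N_h/N and N = 1925:
  stratum 1: (325/1925)²·0.5²/12 = 0.000593833
  stratum 2: (700/1925)²·0.8²/94 = 0.000900299
  stratum 3: (900/1925)²·1.4²/136 = 0.00315022
V_st = 0.00464435
V_srs = s²/n = 2.418/242 = 0.00999174
deff = V_st / V_srs = 0.00464435/0.00999174 = 0.4648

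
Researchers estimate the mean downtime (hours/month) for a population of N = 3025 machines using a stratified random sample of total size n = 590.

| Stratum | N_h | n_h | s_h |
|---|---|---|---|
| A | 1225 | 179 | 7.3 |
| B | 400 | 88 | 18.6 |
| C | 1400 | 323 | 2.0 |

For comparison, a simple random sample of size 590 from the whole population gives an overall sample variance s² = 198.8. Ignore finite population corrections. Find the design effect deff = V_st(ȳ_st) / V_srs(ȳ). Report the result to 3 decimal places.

V̂(ȳ_st) = Σ W_h² s_h²/n_h, with W_h = N_h/N and N = 3025:
  stratum A: (1225/3025)²·7.3²/179 = 0.0488218
  stratum B: (400/3025)²·18.6²/88 = 0.0687405
  stratum C: (1400/3025)²·2.0²/323 = 0.00265255
V_st = 0.120215
V_srs = s²/n = 198.8/590 = 0.336949
deff = V_st / V_srs = 0.120215/0.336949 = 0.3568

deff ≈ 0.357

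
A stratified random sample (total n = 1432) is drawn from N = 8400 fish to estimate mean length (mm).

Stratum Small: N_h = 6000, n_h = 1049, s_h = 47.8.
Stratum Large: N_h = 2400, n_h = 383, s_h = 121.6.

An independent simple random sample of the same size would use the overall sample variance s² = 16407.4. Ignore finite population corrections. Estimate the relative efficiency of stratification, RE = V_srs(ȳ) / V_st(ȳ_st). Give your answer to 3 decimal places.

V̂(ȳ_st) = Σ W_h² s_h²/n_h, with W_h = N_h/N and N = 8400:
  stratum Small: (6000/8400)²·47.8²/1049 = 1.11128
  stratum Large: (2400/8400)²·121.6²/383 = 3.15161
V_st = 4.26289
V_srs = s²/n = 16407.4/1432 = 11.4577
Relative efficiency = V_srs / V_st = 11.4577/4.26289 = 2.6878

RE ≈ 2.688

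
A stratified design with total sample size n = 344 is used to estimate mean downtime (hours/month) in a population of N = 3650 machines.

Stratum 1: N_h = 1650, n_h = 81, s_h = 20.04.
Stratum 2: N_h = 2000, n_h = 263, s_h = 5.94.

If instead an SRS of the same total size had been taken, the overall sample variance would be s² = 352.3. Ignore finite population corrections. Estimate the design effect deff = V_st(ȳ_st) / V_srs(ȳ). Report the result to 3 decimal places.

deff ≈ 1.029

V̂(ȳ_st) = Σ W_h² s_h²/n_h, with W_h = N_h/N and N = 3650:
  stratum 1: (1650/3650)²·20.04²/81 = 1.01319
  stratum 2: (2000/3650)²·5.94²/263 = 0.0402802
V_st = 1.05347
V_srs = s²/n = 352.3/344 = 1.02413
deff = V_st / V_srs = 1.05347/1.02413 = 1.0287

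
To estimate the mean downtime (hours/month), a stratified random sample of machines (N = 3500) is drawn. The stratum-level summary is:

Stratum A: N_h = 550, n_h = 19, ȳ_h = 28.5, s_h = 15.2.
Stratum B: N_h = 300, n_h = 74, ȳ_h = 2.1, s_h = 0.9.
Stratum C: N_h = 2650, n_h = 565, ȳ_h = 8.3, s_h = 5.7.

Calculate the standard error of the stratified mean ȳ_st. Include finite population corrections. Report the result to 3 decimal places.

SE(ȳ_st) ≈ 0.562

V̂(ȳ_st) = Σ W_h² (1 − n_h/N_h) s_h²/n_h, with W_h = N_h/N and N = 3500:
  stratum A: (550/3500)²·(1 − 19/550)·15.2²/19 = 0.289904
  stratum B: (300/3500)²·(1 − 74/300)·0.9²/74 = 6.05825e-05
  stratum C: (2650/3500)²·(1 − 565/2650)·5.7²/565 = 0.0259368
V̂(ȳ_st) = 0.315902
SE(ȳ_st) = √0.315902 = 0.562051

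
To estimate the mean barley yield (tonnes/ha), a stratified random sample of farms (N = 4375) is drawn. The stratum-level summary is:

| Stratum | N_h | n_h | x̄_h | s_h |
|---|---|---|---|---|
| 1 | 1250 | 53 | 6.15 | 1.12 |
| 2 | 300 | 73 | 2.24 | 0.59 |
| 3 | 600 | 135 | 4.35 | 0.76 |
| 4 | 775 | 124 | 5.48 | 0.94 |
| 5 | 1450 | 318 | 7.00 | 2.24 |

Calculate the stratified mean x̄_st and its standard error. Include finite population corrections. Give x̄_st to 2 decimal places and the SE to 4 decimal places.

x̄_st = Σ W_h x̄_h = (1250·6.15 + 300·2.24 + 600·4.35 + 775·5.48 + 1450·7.00)/4375 = 5.79806
V̂(x̄_st) = Σ W_h² (1 − n_h/N_h) s_h²/n_h, with W_h = N_h/N and N = 4375:
  stratum 1: (1250/4375)²·(1 − 53/1250)·1.12²/53 = 0.00185016
  stratum 2: (300/4375)²·(1 − 73/300)·0.59²/73 = 1.69657e-05
  stratum 3: (600/4375)²·(1 − 135/600)·0.76²/135 = 6.23651e-05
  stratum 4: (775/4375)²·(1 − 124/775)·0.94²/124 = 0.000187828
  stratum 5: (1450/4375)²·(1 − 318/1450)·2.24²/318 = 0.00135309
V̂(x̄_st) = 0.00347041
SE(x̄_st) = √0.00347041 = 0.0589102

x̄_st ≈ 5.80, SE ≈ 0.0589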